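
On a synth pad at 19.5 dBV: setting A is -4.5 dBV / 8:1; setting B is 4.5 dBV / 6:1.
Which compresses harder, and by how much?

A, by 8.5 dB

A: overshoot 24 dB → output overshoot 3 dB → GR 21 dB.
B: overshoot 15 dB → output overshoot 2.5 dB → GR 12.5 dB.
A applies 8.5 dB more gain reduction.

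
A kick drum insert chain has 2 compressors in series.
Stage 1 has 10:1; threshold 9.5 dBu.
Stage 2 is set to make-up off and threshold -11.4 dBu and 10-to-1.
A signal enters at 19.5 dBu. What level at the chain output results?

-9.21 dBu

Stage 1: 10 dB above 9.5 dBu, reduced 10:1 to 1 dB above → 10.5 dBu.
Stage 2: 10.5 dBu is 21.9 dB over -11.4 dBu; at 10:1 that becomes 2.19 dB over, giving -9.21 dBu.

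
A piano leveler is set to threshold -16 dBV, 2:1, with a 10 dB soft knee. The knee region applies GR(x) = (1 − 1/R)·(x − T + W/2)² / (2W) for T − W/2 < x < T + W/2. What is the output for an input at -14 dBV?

-15.225 dBV

x − T + W/2 = -14 − (-16) + 5 = 7.
GR = (1 − 1/2) × 7² / 20 = 0.5 × 49 / 20 = 1.225 dB.
Output = -14 − 1.225 = -15.225 dBV.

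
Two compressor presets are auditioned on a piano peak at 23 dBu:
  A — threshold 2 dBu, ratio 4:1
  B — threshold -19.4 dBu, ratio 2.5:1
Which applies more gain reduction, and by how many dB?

B, by 9.69 dB

A: overshoot 21 dB → output overshoot 5.25 dB → GR 15.75 dB.
B: overshoot 42.4 dB → output overshoot 16.96 dB → GR 25.44 dB.
B applies 9.69 dB more gain reduction.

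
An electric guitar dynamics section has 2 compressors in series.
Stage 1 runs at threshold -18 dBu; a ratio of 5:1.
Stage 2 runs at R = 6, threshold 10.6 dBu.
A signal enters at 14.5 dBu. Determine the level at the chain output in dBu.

-11.5 dBu

Stage 1: overshoot 32.5 dB → 32.5/5 = 6.5 dB → -11.5 dBu.
Stage 2: -11.5 dBu ≤ 10.6 dBu, so stage 2 doesn't engage; output -11.5 dBu.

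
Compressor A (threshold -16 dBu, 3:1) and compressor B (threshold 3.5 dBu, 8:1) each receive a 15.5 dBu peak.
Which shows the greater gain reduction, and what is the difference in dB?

A, by 10.5 dB

A: 31.5 dB over, compressed to 10.5 dB over, so 21 dB of GR.
B: 12 dB over, compressed to 1.5 dB over, so 10.5 dB of GR.
A reduces 10.5 dB more.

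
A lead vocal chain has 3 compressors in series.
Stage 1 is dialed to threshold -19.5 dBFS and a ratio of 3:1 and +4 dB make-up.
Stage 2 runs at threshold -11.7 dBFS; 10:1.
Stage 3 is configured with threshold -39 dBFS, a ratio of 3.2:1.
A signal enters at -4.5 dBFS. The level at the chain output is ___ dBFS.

Stage 1: 15 dB above -19.5 dBFS, reduced 3:1 to 5 dB above → -14.5 dBFS; +4 dB make-up → -10.5 dBFS.
Stage 2: 1.2 dB above -11.7 dBFS, reduced 10:1 to 0.12 dB above → -11.58 dBFS.
Stage 3: -11.58 dBFS is 27.42 dB over -39 dBFS; at 3.2:1 that becomes 8.56875 dB over, giving -30.43125 dBFS.

-30.43125 dBFS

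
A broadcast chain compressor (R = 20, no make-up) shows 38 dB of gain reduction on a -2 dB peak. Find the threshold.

Input is 40 dB above T (since output overshoot × R = input overshoot: (-40 − T)·20 = -2 − T gives T = -42 dB).
Check: -42 + (-2 − (-42))/20 = -42 + 2 = -40 dB. ✓

-42 dB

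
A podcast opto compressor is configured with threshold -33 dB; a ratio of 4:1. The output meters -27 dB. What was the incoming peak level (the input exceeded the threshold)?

-9 dB

That's 6 dB above the -33 dB threshold.
Undo the ratio: input overshoot = 6 × 4 = 24 dB, giving input = -9 dB.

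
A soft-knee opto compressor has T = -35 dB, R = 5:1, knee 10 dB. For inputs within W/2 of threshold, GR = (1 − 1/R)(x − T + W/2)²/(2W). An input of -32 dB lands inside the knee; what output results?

x − T + W/2 = -32 − (-35) + 5 = 8.
GR = (1 − 1/5) × 8² / 20 = 0.8 × 64 / 20 = 2.56 dB.
Output = -32 − 2.56 = -34.56 dB.

-34.56 dB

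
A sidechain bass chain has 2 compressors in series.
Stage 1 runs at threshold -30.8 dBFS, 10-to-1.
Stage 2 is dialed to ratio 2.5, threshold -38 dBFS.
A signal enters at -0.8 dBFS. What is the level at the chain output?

-33.92 dBFS

Stage 1: -0.8 dBFS is 30 dB over -30.8 dBFS; at 10:1 that becomes 3 dB over, giving -27.8 dBFS.
Stage 2: 10.2 dB above -38 dBFS, reduced 2.5:1 to 4.08 dB above → -33.92 dBFS.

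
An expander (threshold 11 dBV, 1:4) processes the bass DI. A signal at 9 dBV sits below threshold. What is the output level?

Below threshold, a 1:4 expander applies gain = (4−1)×(T − x) of attenuation.
(4−1) × 2 = 6 dB, so output = 9 − 6 = 3 dBV.

3 dBV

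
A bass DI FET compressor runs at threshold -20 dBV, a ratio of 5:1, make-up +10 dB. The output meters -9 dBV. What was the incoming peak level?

Stripping the +10 dB make-up gives -19 dBV at the gain stage.
The compressed level sits -19 − (-20) = 1 dB over threshold.
Before 5:1 compression the overshoot was 1 × 5 = 5 dB, so input = -20 + 5 = -15 dBV.

-15 dBV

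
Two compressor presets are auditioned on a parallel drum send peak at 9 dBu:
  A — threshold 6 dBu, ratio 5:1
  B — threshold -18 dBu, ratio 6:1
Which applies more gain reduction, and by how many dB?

A: overshoot 3 dB → output overshoot 0.6 dB → GR 2.4 dB.
B: overshoot 27 dB → output overshoot 4.5 dB → GR 22.5 dB.
Difference: 20.1 dB in favour of B.

B, by 20.1 dB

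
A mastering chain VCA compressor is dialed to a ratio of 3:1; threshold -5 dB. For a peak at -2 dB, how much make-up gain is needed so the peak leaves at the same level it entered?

The peak compresses to -5 + 3/3 = -4 dB.
To reach -2 dB requires -2 − (-4) = 2 dB of make-up.

2 dB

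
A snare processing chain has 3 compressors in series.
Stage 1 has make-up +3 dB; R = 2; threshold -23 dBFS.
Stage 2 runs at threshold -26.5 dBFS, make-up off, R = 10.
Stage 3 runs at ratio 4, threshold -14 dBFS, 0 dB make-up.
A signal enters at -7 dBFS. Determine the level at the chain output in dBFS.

Stage 1: overshoot 16 dB → 16/2 = 8 dB → -15 dBFS; +3 dB make-up → -12 dBFS.
Stage 2: overshoot 14.5 dB → 14.5/10 = 1.45 dB → -25.05 dBFS.
Stage 3: -25.05 dBFS ≤ -14 dBFS, so stage 3 doesn't engage; output -25.05 dBFS.

-25.05 dBFS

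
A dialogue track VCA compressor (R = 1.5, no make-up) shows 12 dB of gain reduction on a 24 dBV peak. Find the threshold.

Gain reduction = 24 − 12 = 12 dB; output overshoot = GR / (R − 1) = 12 / 0.5 = 24 dB.
Threshold = output − output overshoot = 12 − 24 = -12 dBV.

-12 dBV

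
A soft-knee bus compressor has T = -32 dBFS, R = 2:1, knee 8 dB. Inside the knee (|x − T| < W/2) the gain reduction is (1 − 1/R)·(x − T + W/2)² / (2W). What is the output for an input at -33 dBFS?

-33.28125 dBFS

x − T + W/2 = -33 − (-32) + 4 = 3.
GR = (1 − 1/2) × 3² / 16 = 0.5 × 9 / 16 = 0.28125 dB.
Output = -33 − 0.28125 = -33.28125 dBFS.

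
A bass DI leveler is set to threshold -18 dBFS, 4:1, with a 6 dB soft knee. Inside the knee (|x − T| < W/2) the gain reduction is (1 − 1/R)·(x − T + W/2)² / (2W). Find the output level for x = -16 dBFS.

-17.5625 dBFS

x − T + W/2 = -16 − (-18) + 3 = 5.
GR = (1 − 1/4) × 5² / 12 = 0.75 × 25 / 12 = 1.5625 dB.
Output = -16 − 1.5625 = -17.5625 dBFS.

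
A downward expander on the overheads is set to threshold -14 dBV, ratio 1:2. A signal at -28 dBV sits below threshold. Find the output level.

-42 dBV

The input is 14 dB below the -14 dBV threshold.
A 1:2 expander multiplies undershoot by 2: 14 × 2 = 28 dB below threshold.
Output = -14 − 28 = -42 dBV.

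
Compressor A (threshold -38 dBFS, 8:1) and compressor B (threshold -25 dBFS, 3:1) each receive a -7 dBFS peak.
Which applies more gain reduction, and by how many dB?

A: 31 dB over, compressed to 3.875 dB over, so 27.125 dB of GR.
B: 18 dB over, compressed to 6 dB over, so 12 dB of GR.
A reduces 15.125 dB more.

A, by 15.125 dB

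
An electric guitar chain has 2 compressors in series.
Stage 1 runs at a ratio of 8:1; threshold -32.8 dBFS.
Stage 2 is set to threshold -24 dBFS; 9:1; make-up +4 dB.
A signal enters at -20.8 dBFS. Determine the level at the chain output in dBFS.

-27.3 dBFS

Stage 1: -20.8 dBFS is 12 dB over -32.8 dBFS; at 8:1 that becomes 1.5 dB over, giving -31.3 dBFS.
Stage 2: below threshold (-31.3 ≤ -24); passes unchanged; make-up brings it to -27.3 dBFS.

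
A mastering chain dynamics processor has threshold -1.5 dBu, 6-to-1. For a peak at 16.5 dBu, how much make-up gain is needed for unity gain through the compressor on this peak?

Overshoot 18 dB → 18/6 = 3 dB after compression, so the compressed level is -1.5 + 3 = 1.5 dBu.
Make-up = target − compressed = 16.5 − 1.5 = 15 dB.

15 dB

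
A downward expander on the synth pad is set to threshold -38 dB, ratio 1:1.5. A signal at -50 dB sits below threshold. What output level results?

-56 dB

Undershoot = (-38) − (-50) = 12 dB.
At 1:1.5, that expands to 18 dB under threshold.
Output = -38 − 18 = -56 dB.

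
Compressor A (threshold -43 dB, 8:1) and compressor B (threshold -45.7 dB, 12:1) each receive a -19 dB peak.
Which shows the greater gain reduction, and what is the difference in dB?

A: GR = 24 − 24/8 = 21 dB.
B: GR = 26.7 − 26.7/12 = 24.475 dB.
B reduces 3.475 dB more.

B, by 3.475 dB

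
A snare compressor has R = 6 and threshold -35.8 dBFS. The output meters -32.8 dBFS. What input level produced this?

-17.8 dBFS

Post-compression overshoot = -32.8 − (-35.8) = 3 dB.
Before 6:1 compression the overshoot was 3 × 6 = 18 dB, so input = -35.8 + 18 = -17.8 dBFS.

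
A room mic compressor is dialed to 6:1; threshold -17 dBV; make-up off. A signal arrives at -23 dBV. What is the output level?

-23 dBV is 6 dB below the -17 dBV threshold, so no gain reduction is applied.
Output = input = -23 dBV.

-23 dBV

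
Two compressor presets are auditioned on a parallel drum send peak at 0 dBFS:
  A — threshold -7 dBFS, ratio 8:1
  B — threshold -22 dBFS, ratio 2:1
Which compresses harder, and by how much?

A: overshoot 7 dB → output overshoot 0.875 dB → GR 6.125 dB.
B: overshoot 22 dB → output overshoot 11 dB → GR 11 dB.
B reduces 4.875 dB more.

B, by 4.875 dB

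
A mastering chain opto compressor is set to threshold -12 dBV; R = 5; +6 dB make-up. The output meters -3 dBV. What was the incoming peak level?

Remove make-up: -3 − 6 = -9 dBV.
Post-compression overshoot = -9 − (-12) = 3 dB.
Before 5:1 compression the overshoot was 3 × 5 = 15 dB, so input = -12 + 15 = 3 dBV.

3 dBV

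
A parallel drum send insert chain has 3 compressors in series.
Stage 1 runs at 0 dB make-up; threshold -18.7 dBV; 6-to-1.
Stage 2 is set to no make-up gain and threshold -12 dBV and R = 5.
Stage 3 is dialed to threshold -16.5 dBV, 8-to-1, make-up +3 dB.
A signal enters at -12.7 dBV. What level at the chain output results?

-14.7 dBV

Stage 1: 6 dB above -18.7 dBV, reduced 6:1 to 1 dB above → -17.7 dBV.
Stage 2: -17.7 dBV is at or below the -12 dBV threshold — no compression; output -17.7 dBV.
Stage 3: -17.7 dBV ≤ -16.5 dBV, so stage 3 doesn't engage; make-up brings it to -14.7 dBV.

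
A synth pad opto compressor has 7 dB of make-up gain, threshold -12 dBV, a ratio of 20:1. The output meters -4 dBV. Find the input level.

Remove make-up: -4 − 7 = -11 dBV.
The compressed level sits -11 − (-12) = 1 dB over threshold.
Input overshoot = R × output overshoot = 20 dB → input = -12 + 20 = 8 dBV.

8 dBV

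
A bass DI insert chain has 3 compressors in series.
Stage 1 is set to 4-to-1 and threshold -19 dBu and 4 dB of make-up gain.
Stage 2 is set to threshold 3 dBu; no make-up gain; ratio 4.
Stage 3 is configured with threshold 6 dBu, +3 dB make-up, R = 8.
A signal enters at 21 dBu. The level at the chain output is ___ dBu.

-2 dBu

Stage 1: 40 dB above -19 dBu, reduced 4:1 to 10 dB above → -9 dBu; +4 dB make-up → -5 dBu.
Stage 2: -5 dBu is at or below the 3 dBu threshold — no compression; output -5 dBu.
Stage 3: -5 dBu is at or below the 6 dBu threshold — no compression; make-up brings it to -2 dBu.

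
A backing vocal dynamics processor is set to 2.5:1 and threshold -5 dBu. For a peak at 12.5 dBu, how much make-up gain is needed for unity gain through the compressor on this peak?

10.5 dB

The peak compresses to -5 + 17.5/2.5 = 2 dBu.
To reach 12.5 dBu requires 12.5 − 2 = 10.5 dB of make-up.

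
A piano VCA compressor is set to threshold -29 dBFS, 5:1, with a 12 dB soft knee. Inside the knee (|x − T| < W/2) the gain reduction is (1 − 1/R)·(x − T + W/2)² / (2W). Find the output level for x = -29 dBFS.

x − T + W/2 = -29 − (-29) + 6 = 6.
GR = (1 − 1/5) × 6² / 24 = 0.8 × 36 / 24 = 1.2 dB.
Output = -29 − 1.2 = -30.2 dBFS.

-30.2 dBFS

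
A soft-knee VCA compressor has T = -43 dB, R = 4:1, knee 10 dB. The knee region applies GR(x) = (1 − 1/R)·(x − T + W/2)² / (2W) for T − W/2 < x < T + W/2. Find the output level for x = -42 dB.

-43.35 dB

x − T + W/2 = -42 − (-43) + 5 = 6.
GR = (1 − 1/4) × 6² / 20 = 0.75 × 36 / 20 = 1.35 dB.
Output = -42 − 1.35 = -43.35 dB.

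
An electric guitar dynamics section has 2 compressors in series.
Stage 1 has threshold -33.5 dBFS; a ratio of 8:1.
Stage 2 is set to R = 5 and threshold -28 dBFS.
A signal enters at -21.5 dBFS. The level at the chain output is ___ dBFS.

-32 dBFS

Stage 1: overshoot 12 dB → 12/8 = 1.5 dB → -32 dBFS.
Stage 2: -32 dBFS ≤ -28 dBFS, so stage 2 doesn't engage; output -32 dBFS.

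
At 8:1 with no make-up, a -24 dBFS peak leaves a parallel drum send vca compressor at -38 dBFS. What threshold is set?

-40 dBFS

Input is 16 dB above T (since output overshoot × R = input overshoot: (-38 − T)·8 = -24 − T gives T = -40 dBFS).
Check: -40 + (-24 − (-40))/8 = -40 + 2 = -38 dBFS. ✓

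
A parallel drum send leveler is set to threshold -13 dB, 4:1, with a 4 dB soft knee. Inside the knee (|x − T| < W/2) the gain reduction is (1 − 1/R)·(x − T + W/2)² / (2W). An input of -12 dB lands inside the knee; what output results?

-12.84375 dB

x − T + W/2 = -12 − (-13) + 2 = 3.
GR = (1 − 1/4) × 3² / 8 = 0.75 × 9 / 8 = 0.84375 dB.
Output = -12 − 0.84375 = -12.84375 dB.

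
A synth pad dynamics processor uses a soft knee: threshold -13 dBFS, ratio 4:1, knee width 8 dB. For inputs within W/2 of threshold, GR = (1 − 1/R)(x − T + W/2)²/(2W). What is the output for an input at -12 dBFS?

-13.171875 dBFS

x − T + W/2 = -12 − (-13) + 4 = 5.
GR = (1 − 1/4) × 5² / 16 = 0.75 × 25 / 16 = 1.171875 dB.
Output = -12 − 1.171875 = -13.171875 dBFS.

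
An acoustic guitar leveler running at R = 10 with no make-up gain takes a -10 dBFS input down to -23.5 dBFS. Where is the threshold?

-25 dBFS

Gain reduction = -10 − (-23.5) = 13.5 dB; output overshoot = GR / (R − 1) = 13.5 / 9 = 1.5 dB.
Threshold = output − output overshoot = -23.5 − 1.5 = -25 dBFS.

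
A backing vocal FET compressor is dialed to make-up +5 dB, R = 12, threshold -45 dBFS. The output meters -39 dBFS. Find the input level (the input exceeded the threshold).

-33 dBFS

Before make-up, the level was -39 − 5 = -44 dBFS.
The compressed level sits -44 − (-45) = 1 dB over threshold.
Undo the ratio: input overshoot = 1 × 12 = 12 dB, giving input = -33 dBFS.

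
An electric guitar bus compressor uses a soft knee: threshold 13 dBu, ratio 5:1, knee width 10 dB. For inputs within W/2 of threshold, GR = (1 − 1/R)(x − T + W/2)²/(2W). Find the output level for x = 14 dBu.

12.56 dBu

x − T + W/2 = 14 − 13 + 5 = 6.
GR = (1 − 1/5) × 6² / 20 = 0.8 × 36 / 20 = 1.44 dB.
Output = 14 − 1.44 = 12.56 dBu.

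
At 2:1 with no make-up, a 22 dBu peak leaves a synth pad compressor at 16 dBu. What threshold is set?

10 dBu

Input is 12 dB above T (since output overshoot × R = input overshoot: (16 − T)·2 = 22 − T gives T = 10 dBu).
Check: 10 + (22 − 10)/2 = 10 + 6 = 16 dBu. ✓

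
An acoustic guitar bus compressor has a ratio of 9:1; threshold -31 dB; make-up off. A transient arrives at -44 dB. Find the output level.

-44 dB is 13 dB below the -31 dB threshold, so no gain reduction is applied.
Output = input = -44 dB.

-44 dB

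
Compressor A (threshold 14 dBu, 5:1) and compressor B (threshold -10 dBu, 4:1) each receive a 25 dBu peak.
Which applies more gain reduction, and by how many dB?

A: GR = 11 − 11/5 = 8.8 dB.
B: GR = 35 − 35/4 = 26.25 dB.
B applies 17.45 dB more gain reduction.

B, by 17.45 dB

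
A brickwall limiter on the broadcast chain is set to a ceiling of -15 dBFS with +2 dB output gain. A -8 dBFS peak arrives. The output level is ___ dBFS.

-13 dBFS

At ∞:1, everything above -15 dBFS is held at the ceiling.
Output gain then adds 2 dB: -15 + 2 = -13 dBFS.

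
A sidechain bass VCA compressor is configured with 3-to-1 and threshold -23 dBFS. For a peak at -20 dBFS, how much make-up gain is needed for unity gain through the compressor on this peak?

2 dB

Without make-up, output = threshold + overshoot/3 = -23 + 1 = -22 dBFS.
Gap to target: 2 dB.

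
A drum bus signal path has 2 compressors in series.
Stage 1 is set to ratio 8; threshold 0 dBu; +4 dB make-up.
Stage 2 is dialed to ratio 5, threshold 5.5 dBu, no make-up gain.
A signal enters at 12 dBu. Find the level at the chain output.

Stage 1: 12 dB above 0 dBu, reduced 8:1 to 1.5 dB above → 1.5 dBu; +4 dB make-up → 5.5 dBu.
Stage 2: 5.5 dBu ≤ 5.5 dBu, so stage 2 doesn't engage; output 5.5 dBu.

5.5 dBu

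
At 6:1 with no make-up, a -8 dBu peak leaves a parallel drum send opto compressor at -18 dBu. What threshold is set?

-20 dBu

Gain reduction = -8 − (-18) = 10 dB; output overshoot = GR / (R − 1) = 10 / 5 = 2 dB.
Threshold = output − output overshoot = -18 − 2 = -20 dBu.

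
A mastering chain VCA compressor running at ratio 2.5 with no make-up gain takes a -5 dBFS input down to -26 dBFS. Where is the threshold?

Gain reduction = -5 − (-26) = 21 dB; output overshoot = GR / (R − 1) = 21 / 1.5 = 14 dB.
Threshold = output − output overshoot = -26 − 14 = -40 dBFS.

-40 dBFS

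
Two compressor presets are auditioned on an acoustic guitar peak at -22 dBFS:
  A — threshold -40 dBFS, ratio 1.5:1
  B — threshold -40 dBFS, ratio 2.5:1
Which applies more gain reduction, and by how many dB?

A: 18 dB over, compressed to 12 dB over, so 6 dB of GR.
B: 18 dB over, compressed to 7.2 dB over, so 10.8 dB of GR.
B reduces 4.8 dB more.

B, by 4.8 dB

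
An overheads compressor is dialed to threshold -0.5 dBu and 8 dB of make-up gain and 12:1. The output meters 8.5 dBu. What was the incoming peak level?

Remove make-up: 8.5 − 8 = 0.5 dBu.
Post-compression overshoot = 0.5 − (-0.5) = 1 dB.
Undo the ratio: input overshoot = 1 × 12 = 12 dB, giving input = 11.5 dBu.

11.5 dBu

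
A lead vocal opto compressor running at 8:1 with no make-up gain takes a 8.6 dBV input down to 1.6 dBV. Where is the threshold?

0.6 dBV

Gain reduction = 8.6 − 1.6 = 7 dB; output overshoot = GR / (R − 1) = 7 / 7 = 1 dB.
Threshold = output − output overshoot = 1.6 − 1 = 0.6 dBV.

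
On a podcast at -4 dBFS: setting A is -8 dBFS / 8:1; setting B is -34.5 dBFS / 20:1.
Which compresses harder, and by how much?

B, by 25.475 dB

A: GR = 4 − 4/8 = 3.5 dB.
B: GR = 30.5 − 30.5/20 = 28.975 dB.
B applies 25.475 dB more gain reduction.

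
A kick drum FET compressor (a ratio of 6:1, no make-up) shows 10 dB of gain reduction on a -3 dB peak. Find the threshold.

Input is 12 dB above T (since output overshoot × R = input overshoot: (-13 − T)·6 = -3 − T gives T = -15 dB).
Check: -15 + (-3 − (-15))/6 = -15 + 2 = -13 dB. ✓

-15 dB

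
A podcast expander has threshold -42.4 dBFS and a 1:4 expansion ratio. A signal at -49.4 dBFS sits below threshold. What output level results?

Undershoot = (-42.4) − (-49.4) = 7 dB.
At 1:4, that expands to 28 dB under threshold.
Output = -42.4 − 28 = -70.4 dBFS.

-70.4 dBFS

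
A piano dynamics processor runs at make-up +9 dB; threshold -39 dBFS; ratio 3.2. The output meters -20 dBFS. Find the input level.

Remove make-up: -20 − 9 = -29 dBFS.
Post-compression overshoot = -29 − (-39) = 10 dB.
Before 3.2:1 compression the overshoot was 10 × 3.2 = 32 dB, so input = -39 + 32 = -7 dBFS.

-7 dBFS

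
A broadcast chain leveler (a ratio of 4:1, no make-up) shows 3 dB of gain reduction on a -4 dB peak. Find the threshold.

-8 dB

Let T be the threshold. Output overshoot = (input overshoot)/R, so -7 − T = (-4 − T)/4.
4·(-7 − T) = -4 − T → 3·T = -28 − (-4) = -24.
T = -24/3 = -8 dB.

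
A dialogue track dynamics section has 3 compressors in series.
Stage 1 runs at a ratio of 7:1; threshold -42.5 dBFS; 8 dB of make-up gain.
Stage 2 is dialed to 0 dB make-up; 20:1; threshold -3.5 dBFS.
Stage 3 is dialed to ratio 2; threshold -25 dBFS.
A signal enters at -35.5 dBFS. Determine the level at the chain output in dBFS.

-33.5 dBFS

Stage 1: 7 dB above -42.5 dBFS, reduced 7:1 to 1 dB above → -41.5 dBFS; +8 dB make-up → -33.5 dBFS.
Stage 2: -33.5 dBFS is at or below the -3.5 dBFS threshold — no compression; output -33.5 dBFS.
Stage 3: below threshold (-33.5 ≤ -25); passes unchanged; output -33.5 dBFS.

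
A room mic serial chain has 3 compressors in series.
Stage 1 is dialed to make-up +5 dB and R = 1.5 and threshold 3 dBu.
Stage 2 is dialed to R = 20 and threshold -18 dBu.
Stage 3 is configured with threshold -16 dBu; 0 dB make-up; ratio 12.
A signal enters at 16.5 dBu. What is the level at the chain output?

-16.25 dBu

Stage 1: 16.5 dBu is 13.5 dB over 3 dBu; at 1.5:1 that becomes 9 dB over, giving 12 dBu; +5 dB make-up → 17 dBu.
Stage 2: overshoot 35 dB → 35/20 = 1.75 dB → -16.25 dBu.
Stage 3: -16.25 dBu is at or below the -16 dBu threshold — no compression; output -16.25 dBu.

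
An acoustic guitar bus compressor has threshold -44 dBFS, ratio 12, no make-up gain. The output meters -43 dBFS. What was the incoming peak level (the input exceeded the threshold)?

That's 1 dB above the -44 dBFS threshold.
Input overshoot = R × output overshoot = 12 dB → input = -44 + 12 = -32 dBFS.

-32 dBFS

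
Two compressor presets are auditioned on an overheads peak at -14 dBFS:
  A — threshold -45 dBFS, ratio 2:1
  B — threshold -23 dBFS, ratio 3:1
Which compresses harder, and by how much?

A, by 9.5 dB

A: 31 dB over, compressed to 15.5 dB over, so 15.5 dB of GR.
B: 9 dB over, compressed to 3 dB over, so 6 dB of GR.
A reduces 9.5 dB more.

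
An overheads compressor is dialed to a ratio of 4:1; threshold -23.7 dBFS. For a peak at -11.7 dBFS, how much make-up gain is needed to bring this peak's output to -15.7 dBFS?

Overshoot 12 dB → 12/4 = 3 dB after compression, so the compressed level is -23.7 + 3 = -20.7 dBFS.
Make-up = target − compressed = -15.7 − (-20.7) = 5 dB.

5 dB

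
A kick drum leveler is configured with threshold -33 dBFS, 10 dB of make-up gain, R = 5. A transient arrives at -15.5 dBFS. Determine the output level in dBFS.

-19.5 dBFS

Overshoot: -15.5 − (-33) = 17.5 dB.
The 17.5 dB excess becomes 3.5 dB after 5:1 reduction.
So the level is -33 + 3.5 = -29.5 dBFS; make-up adds 10 dB, giving -19.5 dBFS.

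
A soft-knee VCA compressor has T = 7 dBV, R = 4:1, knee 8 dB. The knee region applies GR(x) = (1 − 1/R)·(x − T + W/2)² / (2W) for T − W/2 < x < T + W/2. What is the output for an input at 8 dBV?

6.828125 dBV

x − T + W/2 = 8 − 7 + 4 = 5.
GR = (1 − 1/4) × 5² / 16 = 0.75 × 25 / 16 = 1.171875 dB.
Output = 8 − 1.171875 = 6.828125 dBV.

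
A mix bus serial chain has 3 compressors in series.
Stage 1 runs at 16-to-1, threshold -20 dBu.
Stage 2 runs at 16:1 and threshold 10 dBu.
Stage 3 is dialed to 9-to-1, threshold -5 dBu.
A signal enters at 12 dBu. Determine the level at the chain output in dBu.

Stage 1: 12 dBu is 32 dB over -20 dBu; at 16:1 that becomes 2 dB over, giving -18 dBu.
Stage 2: -18 dBu ≤ 10 dBu, so stage 2 doesn't engage; output -18 dBu.
Stage 3: -18 dBu ≤ -5 dBu, so stage 3 doesn't engage; output -18 dBu.

-18 dBu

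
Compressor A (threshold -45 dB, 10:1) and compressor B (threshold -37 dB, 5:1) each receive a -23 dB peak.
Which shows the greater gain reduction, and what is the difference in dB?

A, by 8.6 dB

A: overshoot 22 dB → output overshoot 2.2 dB → GR 19.8 dB.
B: overshoot 14 dB → output overshoot 2.8 dB → GR 11.2 dB.
Difference: 8.6 dB in favour of A.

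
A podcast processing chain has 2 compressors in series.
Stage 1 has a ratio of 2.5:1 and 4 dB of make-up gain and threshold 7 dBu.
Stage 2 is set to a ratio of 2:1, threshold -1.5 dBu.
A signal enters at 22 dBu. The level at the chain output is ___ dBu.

Stage 1: overshoot 15 dB → 15/2.5 = 6 dB → 13 dBu; +4 dB make-up → 17 dBu.
Stage 2: 18.5 dB above -1.5 dBu, reduced 2:1 to 9.25 dB above → 7.75 dBu.

7.75 dBu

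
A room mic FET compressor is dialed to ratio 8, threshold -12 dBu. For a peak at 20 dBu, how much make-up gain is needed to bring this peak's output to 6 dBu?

14 dB

The peak compresses to -12 + 32/8 = -8 dBu.
To reach 6 dBu requires 6 − (-8) = 14 dB of make-up.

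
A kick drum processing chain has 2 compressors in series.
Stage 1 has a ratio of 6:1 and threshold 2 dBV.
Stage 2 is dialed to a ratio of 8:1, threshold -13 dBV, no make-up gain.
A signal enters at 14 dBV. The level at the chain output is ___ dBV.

-10.875 dBV

Stage 1: overshoot 12 dB → 12/6 = 2 dB → 4 dBV.
Stage 2: 17 dB above -13 dBV, reduced 8:1 to 2.125 dB above → -10.875 dBV.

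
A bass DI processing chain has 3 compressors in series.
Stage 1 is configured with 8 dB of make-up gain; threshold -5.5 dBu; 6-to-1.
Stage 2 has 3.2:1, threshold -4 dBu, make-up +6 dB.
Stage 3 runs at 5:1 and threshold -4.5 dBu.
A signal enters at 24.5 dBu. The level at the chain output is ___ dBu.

Stage 1: 24.5 dBu is 30 dB over -5.5 dBu; at 6:1 that becomes 5 dB over, giving -0.5 dBu; +8 dB make-up → 7.5 dBu.
Stage 2: 11.5 dB above -4 dBu, reduced 3.2:1 to 3.59375 dB above → -0.40625 dBu; +6 dB make-up → 5.59375 dBu.
Stage 3: 5.59375 dBu is 10.09375 dB over -4.5 dBu; at 5:1 that becomes 2.01875 dB over, giving -2.48125 dBu.

-2.48125 dBu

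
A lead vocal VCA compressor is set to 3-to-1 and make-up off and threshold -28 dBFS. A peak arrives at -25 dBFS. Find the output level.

-25 dBFS sits 3 dB over threshold.
The 3 dB excess becomes 1 dB after 3:1 reduction.
That puts the output at -27 dBFS.

-27 dBFS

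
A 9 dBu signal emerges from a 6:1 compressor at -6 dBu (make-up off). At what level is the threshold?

Gain reduction = 9 − (-6) = 15 dB; output overshoot = GR / (R − 1) = 15 / 5 = 3 dB.
Threshold = output − output overshoot = -6 − 3 = -9 dBu.

-9 dBu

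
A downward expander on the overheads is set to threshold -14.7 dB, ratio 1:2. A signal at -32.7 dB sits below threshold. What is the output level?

-50.7 dB

Undershoot = (-14.7) − (-32.7) = 18 dB.
At 1:2, that expands to 36 dB under threshold.
Output = -14.7 − 36 = -50.7 dB.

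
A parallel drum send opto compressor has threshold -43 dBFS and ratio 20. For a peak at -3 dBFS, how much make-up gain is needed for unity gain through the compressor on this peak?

38 dB

The peak compresses to -43 + 40/20 = -41 dBFS.
To reach -3 dBFS requires -3 − (-41) = 38 dB of make-up.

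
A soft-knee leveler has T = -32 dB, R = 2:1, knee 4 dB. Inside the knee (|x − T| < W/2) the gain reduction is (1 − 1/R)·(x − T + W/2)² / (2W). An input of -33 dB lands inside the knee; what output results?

-33.0625 dB

x − T + W/2 = -33 − (-32) + 2 = 1.
GR = (1 − 1/2) × 1² / 8 = 0.5 × 1 / 8 = 0.0625 dB.
Output = -33 − 0.0625 = -33.0625 dB.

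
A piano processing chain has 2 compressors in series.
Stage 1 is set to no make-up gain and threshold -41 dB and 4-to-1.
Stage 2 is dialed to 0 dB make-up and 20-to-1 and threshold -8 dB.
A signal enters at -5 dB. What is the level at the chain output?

Stage 1: -5 dB is 36 dB over -41 dB; at 4:1 that becomes 9 dB over, giving -32 dB.
Stage 2: -32 dB is at or below the -8 dB threshold — no compression; output -32 dB.

-32 dB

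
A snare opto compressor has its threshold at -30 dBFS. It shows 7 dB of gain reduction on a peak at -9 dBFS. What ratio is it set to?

Input overshoot = -9 − (-30) = 21 dB.
Output overshoot = 21 − 7 = 14 dB.
Ratio = input overshoot / output overshoot = 21 / 14 = 1.5.

1.5:1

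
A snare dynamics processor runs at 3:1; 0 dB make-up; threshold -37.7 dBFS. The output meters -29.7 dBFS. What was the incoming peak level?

-13.7 dBFS

Post-compression overshoot = -29.7 − (-37.7) = 8 dB.
Input overshoot = R × output overshoot = 24 dB → input = -37.7 + 24 = -13.7 dBFS.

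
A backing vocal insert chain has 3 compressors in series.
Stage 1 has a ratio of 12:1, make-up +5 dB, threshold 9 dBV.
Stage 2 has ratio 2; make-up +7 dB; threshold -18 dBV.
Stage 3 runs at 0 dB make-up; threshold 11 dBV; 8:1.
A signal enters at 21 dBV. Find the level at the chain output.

5.5 dBV

Stage 1: 12 dB above 9 dBV, reduced 12:1 to 1 dB above → 10 dBV; +5 dB make-up → 15 dBV.
Stage 2: 33 dB above -18 dBV, reduced 2:1 to 16.5 dB above → -1.5 dBV; +7 dB make-up → 5.5 dBV.
Stage 3: 5.5 dBV ≤ 11 dBV, so stage 3 doesn't engage; output 5.5 dBV.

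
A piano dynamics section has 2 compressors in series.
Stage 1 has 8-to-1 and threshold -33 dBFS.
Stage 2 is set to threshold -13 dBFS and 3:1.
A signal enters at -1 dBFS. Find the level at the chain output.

Stage 1: overshoot 32 dB → 32/8 = 4 dB → -29 dBFS.
Stage 2: -29 dBFS ≤ -13 dBFS, so stage 2 doesn't engage; output -29 dBFS.

-29 dBFS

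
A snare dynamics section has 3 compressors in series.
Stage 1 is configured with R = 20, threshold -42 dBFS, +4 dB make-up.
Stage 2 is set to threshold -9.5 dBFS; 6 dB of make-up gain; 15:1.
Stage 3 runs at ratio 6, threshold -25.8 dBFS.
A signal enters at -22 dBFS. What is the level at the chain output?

Stage 1: -22 dBFS is 20 dB over -42 dBFS; at 20:1 that becomes 1 dB over, giving -41 dBFS; +4 dB make-up → -37 dBFS.
Stage 2: below threshold (-37 ≤ -9.5); passes unchanged; make-up brings it to -31 dBFS.
Stage 3: below threshold (-31 ≤ -25.8); passes unchanged; output -31 dBFS.

-31 dBFS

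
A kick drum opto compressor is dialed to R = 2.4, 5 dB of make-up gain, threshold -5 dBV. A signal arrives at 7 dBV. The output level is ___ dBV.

The input is 12 dB above the -5 dBV threshold.
2.4:1 compression reduces that to 12/2.4 = 5 dB over.
That puts the output at 0 dBV; make-up adds 5 dB, giving 5 dBV.

5 dBV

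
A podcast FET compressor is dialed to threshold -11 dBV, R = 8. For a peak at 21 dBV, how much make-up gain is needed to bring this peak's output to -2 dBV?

Without make-up, output = threshold + overshoot/8 = -11 + 4 = -7 dBV.
Gap to target: 5 dB.

5 dB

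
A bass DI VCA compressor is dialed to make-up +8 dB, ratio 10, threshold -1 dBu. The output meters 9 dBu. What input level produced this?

Stripping the +8 dB make-up gives 1 dBu at the gain stage.
That's 2 dB above the -1 dBu threshold.
Before 10:1 compression the overshoot was 2 × 10 = 20 dB, so input = -1 + 20 = 19 dBu.

19 dBu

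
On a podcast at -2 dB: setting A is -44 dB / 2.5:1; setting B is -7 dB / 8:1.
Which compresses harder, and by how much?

A, by 20.825 dB

A: GR = 42 − 42/2.5 = 25.2 dB.
B: GR = 5 − 5/8 = 4.375 dB.
Difference: 20.825 dB in favour of A.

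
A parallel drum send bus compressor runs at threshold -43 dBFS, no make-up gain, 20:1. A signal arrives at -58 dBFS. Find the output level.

-58 dBFS is 15 dB below the -43 dBFS threshold, so no gain reduction is applied.
Output = input = -58 dBFS.

-58 dBFS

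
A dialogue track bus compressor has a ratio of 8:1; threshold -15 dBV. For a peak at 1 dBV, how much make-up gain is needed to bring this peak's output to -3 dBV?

10 dB

The peak compresses to -15 + 16/8 = -13 dBV.
To reach -3 dBV requires -3 − (-13) = 10 dB of make-up.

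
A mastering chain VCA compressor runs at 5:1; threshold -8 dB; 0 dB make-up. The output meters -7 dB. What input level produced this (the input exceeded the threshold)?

The compressed level sits -7 − (-8) = 1 dB over threshold.
Before 5:1 compression the overshoot was 1 × 5 = 5 dB, so input = -8 + 5 = -3 dB.

-3 dB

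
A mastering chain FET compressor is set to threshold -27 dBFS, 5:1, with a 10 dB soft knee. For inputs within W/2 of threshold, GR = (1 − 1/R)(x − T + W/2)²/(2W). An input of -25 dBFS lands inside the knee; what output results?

x − T + W/2 = -25 − (-27) + 5 = 7.
GR = (1 − 1/5) × 7² / 20 = 0.8 × 49 / 20 = 1.96 dB.
Output = -25 − 1.96 = -26.96 dBFS.

-26.96 dBFS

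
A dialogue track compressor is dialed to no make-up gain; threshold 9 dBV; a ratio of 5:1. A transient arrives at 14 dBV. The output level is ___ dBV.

14 dBV sits 5 dB over threshold.
The 5 dB excess becomes 1 dB after 5:1 reduction.
Output = 9 + 1 = 10 dBV.

10 dBV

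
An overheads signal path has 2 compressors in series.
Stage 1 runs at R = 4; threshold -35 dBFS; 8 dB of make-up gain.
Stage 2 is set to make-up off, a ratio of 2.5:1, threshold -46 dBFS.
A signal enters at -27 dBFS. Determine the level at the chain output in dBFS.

Stage 1: overshoot 8 dB → 8/4 = 2 dB → -33 dBFS; +8 dB make-up → -25 dBFS.
Stage 2: overshoot 21 dB → 21/2.5 = 8.4 dB → -37.6 dBFS.

-37.6 dBFS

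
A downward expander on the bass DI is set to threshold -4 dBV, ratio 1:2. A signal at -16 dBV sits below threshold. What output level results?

The input is 12 dB below the -4 dBV threshold.
A 1:2 expander multiplies undershoot by 2: 12 × 2 = 24 dB below threshold.
Output = -4 − 24 = -28 dBV.

-28 dBV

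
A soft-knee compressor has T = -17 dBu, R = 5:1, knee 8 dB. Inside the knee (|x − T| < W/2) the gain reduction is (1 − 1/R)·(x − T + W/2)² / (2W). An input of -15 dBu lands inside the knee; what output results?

x − T + W/2 = -15 − (-17) + 4 = 6.
GR = (1 − 1/5) × 6² / 16 = 0.8 × 36 / 16 = 1.8 dB.
Output = -15 − 1.8 = -16.8 dBu.

-16.8 dBu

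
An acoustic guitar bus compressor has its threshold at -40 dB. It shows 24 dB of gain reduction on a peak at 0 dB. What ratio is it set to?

2.5:1

Input overshoot = 0 − (-40) = 40 dB.
Output overshoot = 40 − 24 = 16 dB.
Ratio = input overshoot / output overshoot = 40 / 16 = 2.5.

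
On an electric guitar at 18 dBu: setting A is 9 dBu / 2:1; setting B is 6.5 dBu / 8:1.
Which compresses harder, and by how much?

A: 9 dB over, compressed to 4.5 dB over, so 4.5 dB of GR.
B: 11.5 dB over, compressed to 1.4375 dB over, so 10.0625 dB of GR.
B reduces 5.5625 dB more.

B, by 5.5625 dB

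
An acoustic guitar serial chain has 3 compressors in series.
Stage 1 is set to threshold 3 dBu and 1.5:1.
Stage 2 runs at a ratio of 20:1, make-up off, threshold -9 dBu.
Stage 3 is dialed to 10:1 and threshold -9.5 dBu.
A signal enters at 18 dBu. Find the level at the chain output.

-9.34 dBu

Stage 1: overshoot 15 dB → 15/1.5 = 10 dB → 13 dBu.
Stage 2: 22 dB above -9 dBu, reduced 20:1 to 1.1 dB above → -7.9 dBu.
Stage 3: 1.6 dB above -9.5 dBu, reduced 10:1 to 0.16 dB above → -9.34 dBu.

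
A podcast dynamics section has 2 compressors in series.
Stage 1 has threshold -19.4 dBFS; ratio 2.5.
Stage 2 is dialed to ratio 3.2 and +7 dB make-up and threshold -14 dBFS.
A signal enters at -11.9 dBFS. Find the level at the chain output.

-9.4 dBFS

Stage 1: -11.9 dBFS is 7.5 dB over -19.4 dBFS; at 2.5:1 that becomes 3 dB over, giving -16.4 dBFS.
Stage 2: below threshold (-16.4 ≤ -14); passes unchanged; make-up brings it to -9.4 dBFS.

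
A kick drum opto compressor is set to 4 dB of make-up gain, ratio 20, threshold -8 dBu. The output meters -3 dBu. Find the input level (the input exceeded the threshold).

12 dBu

Stripping the +4 dB make-up gives -7 dBu at the gain stage.
That's 1 dB above the -8 dBu threshold.
Before 20:1 compression the overshoot was 1 × 20 = 20 dB, so input = -8 + 20 = 12 dBu.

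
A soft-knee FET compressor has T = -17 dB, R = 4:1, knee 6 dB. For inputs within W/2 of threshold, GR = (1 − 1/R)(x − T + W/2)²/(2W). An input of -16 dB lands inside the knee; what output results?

x − T + W/2 = -16 − (-17) + 3 = 4.
GR = (1 − 1/4) × 4² / 12 = 0.75 × 16 / 12 = 1 dB.
Output = -16 − 1 = -17 dB.

-17 dB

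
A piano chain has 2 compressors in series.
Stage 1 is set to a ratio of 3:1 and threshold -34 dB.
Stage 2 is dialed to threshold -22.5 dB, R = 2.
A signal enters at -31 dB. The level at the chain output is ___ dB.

Stage 1: 3 dB above -34 dB, reduced 3:1 to 1 dB above → -33 dB.
Stage 2: -33 dB is at or below the -22.5 dB threshold — no compression; output -33 dB.

-33 dB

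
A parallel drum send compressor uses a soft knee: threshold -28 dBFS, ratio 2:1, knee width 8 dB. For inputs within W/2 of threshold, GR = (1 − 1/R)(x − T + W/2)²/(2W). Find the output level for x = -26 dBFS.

-27.125 dBFS

x − T + W/2 = -26 − (-28) + 4 = 6.
GR = (1 − 1/2) × 6² / 16 = 0.5 × 36 / 16 = 1.125 dB.
Output = -26 − 1.125 = -27.125 dBFS.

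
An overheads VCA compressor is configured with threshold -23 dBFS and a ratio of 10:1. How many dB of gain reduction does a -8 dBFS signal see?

Overshoot = -8 − (-23) = 15 dB.
After 10:1 compression the overshoot becomes 15/10 = 1.5 dB.
Gain reduction = 15 − 1.5 = 13.5 dB.

13.5 dB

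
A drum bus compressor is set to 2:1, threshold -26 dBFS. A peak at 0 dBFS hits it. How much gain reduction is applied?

13 dB

The signal is 26 dB above threshold.
A 2:1 ratio leaves 13 dB of that excess.
GR = overshoot in − overshoot out = 26 − 13 = 13 dB.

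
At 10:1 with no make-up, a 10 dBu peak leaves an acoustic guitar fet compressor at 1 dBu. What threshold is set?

0 dBu

Gain reduction = 10 − 1 = 9 dB; output overshoot = GR / (R − 1) = 9 / 9 = 1 dB.
Threshold = output − output overshoot = 1 − 1 = 0 dBu.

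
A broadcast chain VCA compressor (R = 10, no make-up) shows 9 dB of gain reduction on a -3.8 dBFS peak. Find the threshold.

Gain reduction = -3.8 − (-12.8) = 9 dB; output overshoot = GR / (R − 1) = 9 / 9 = 1 dB.
Threshold = output − output overshoot = -12.8 − 1 = -13.8 dBFS.

-13.8 dBFS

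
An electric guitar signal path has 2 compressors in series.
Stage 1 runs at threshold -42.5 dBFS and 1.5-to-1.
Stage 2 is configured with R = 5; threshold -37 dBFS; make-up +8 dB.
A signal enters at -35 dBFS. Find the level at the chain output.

Stage 1: 7.5 dB above -42.5 dBFS, reduced 1.5:1 to 5 dB above → -37.5 dBFS.
Stage 2: -37.5 dBFS ≤ -37 dBFS, so stage 2 doesn't engage; make-up brings it to -29.5 dBFS.

-29.5 dBFS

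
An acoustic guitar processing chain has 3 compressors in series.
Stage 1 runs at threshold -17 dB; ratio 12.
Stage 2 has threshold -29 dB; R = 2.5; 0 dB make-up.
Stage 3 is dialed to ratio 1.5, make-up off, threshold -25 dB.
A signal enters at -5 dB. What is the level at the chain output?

Stage 1: overshoot 12 dB → 12/12 = 1 dB → -16 dB.
Stage 2: -16 dB is 13 dB over -29 dB; at 2.5:1 that becomes 5.2 dB over, giving -23.8 dB.
Stage 3: overshoot 1.2 dB → 1.2/1.5 = 0.8 dB → -24.2 dB.

-24.2 dB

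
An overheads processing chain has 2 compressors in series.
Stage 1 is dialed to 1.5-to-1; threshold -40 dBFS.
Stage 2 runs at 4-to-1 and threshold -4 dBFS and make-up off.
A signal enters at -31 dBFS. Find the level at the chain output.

Stage 1: 9 dB above -40 dBFS, reduced 1.5:1 to 6 dB above → -34 dBFS.
Stage 2: below threshold (-34 ≤ -4); passes unchanged; output -34 dBFS.

-34 dBFS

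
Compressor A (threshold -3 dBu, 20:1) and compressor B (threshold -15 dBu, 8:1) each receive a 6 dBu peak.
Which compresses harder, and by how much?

A: GR = 9 − 9/20 = 8.55 dB.
B: GR = 21 − 21/8 = 18.375 dB.
B reduces 9.825 dB more.

B, by 9.825 dB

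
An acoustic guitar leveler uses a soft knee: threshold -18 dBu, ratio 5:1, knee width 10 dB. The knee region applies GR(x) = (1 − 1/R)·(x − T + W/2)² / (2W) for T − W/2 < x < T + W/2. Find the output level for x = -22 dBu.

-22.04 dBu

x − T + W/2 = -22 − (-18) + 5 = 1.
GR = (1 − 1/5) × 1² / 20 = 0.8 × 1 / 20 = 0.04 dB.
Output = -22 − 0.04 = -22.04 dBu.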